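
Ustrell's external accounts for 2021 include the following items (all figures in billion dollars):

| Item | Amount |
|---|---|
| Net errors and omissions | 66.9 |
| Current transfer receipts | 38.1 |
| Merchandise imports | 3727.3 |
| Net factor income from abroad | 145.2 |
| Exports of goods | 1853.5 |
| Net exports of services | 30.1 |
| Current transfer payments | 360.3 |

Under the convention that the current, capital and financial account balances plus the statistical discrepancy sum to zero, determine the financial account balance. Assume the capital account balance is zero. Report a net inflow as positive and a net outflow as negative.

1953.8

Goods balance = 1853.5 - 3727.3 = -1873.8
Services balance = 30.1
Trade balance (goods + services) = -1873.8 + 30.1 = -1843.7
Net primary income = 145.2
Net secondary income = 38.1 - 360.3 = -322.2
Current account = -1843.7 + 145.2 + (-322.2) = -2020.7
Financial account = -(-2020.7 + 66.9) = 1953.8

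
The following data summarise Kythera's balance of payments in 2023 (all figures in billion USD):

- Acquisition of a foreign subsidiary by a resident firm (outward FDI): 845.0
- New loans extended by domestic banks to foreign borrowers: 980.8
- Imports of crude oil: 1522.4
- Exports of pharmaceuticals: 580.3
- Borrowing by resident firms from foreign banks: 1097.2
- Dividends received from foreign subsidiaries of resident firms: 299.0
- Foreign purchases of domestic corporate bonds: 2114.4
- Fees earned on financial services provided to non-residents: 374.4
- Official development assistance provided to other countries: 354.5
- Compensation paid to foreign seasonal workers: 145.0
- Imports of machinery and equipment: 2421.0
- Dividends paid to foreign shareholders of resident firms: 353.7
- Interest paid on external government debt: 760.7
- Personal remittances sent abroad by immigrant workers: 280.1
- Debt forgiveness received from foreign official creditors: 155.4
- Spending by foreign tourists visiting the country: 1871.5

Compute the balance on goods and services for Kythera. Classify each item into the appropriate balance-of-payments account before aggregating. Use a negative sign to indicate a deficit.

Goods: -1522.4 - 2421.0 + 580.3 = -3363.1
Services: 1871.5 + 374.4 = 2245.9
Trade balance = -3363.1 + 2245.9 = -1117.2
(Excluded from the trade balance — financial account: acquisition of a foreign subsidiary by a resident firm (outward FDI) 845.0, new loans extended by domestic banks to foreign borrowers 980.8, borrowing by resident firms from foreign banks 1097.2, foreign purchases of domestic corporate bonds 2114.4; primary income: dividends received from foreign subsidiaries of resident firms 299.0, compensation paid to foreign seasonal workers 145.0, dividends paid to foreign shareholders of resident firms 353.7, interest paid on external government debt 760.7; secondary income: official development assistance provided to other countries 354.5, personal remittances sent abroad by immigrant workers 280.1; capital account: debt forgiveness received from foreign official creditors 155.4.)

-1117.2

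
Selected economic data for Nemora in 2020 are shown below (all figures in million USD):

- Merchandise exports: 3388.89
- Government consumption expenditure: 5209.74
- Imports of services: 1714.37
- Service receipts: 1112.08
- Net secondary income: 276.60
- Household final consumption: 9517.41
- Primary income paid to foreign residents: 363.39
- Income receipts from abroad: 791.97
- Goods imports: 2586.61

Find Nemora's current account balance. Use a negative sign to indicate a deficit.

Goods balance = 3388.89 - 2586.61 = 802.28
Services balance = 1112.08 - 1714.37 = -602.29
Trade balance (goods + services) = 802.28 + (-602.29) = 199.99
Net primary income = 791.97 - 363.39 = 428.58
Net secondary income = 276.60
Current account = 199.99 + 428.58 + 276.60 = 905.17

905.17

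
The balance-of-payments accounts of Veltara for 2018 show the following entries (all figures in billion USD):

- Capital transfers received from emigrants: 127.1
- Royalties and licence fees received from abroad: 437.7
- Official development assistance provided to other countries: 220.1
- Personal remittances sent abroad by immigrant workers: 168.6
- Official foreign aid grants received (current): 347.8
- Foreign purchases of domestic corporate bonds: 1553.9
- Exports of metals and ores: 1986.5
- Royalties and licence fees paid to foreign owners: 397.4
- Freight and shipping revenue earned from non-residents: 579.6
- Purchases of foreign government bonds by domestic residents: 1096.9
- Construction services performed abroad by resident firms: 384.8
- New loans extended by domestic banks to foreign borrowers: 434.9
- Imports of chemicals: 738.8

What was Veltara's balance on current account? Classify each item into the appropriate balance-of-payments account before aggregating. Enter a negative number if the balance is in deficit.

2211.5

Goods: 1986.5 - 738.8 = 1247.7
Services: -397.4 + 579.6 + 384.8 + 437.7 = 1004.7
Secondary income: 347.8 - 168.6 - 220.1 = -40.9
Current account = 1247.7 + 1004.7 + (-40.9) = 2211.5
(Excluded from the current account — capital account: capital transfers received from emigrants 127.1; financial account: foreign purchases of domestic corporate bonds 1553.9, purchases of foreign government bonds by domestic residents 1096.9, new loans extended by domestic banks to foreign borrowers 434.9.)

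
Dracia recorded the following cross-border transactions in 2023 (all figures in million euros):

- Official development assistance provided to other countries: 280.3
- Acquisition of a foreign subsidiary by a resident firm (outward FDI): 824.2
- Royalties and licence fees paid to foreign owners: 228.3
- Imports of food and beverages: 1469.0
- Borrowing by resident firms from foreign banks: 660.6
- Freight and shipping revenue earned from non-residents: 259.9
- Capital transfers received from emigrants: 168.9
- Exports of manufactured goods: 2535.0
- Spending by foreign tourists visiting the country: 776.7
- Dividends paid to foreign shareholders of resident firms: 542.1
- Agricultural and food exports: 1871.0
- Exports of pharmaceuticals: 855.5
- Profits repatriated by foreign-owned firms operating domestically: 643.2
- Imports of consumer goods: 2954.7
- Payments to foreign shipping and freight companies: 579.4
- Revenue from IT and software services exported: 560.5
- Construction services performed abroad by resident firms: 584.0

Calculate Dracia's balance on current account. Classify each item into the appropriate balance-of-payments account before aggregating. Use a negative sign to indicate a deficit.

745.6

Goods: -1469.0 + 1871.0 + 2535.0 - 2954.7 + 855.5 = 837.8
Services: 776.7 + 259.9 - 579.4 - 228.3 + 560.5 + 584.0 = 1373.4
Primary income: -643.2 - 542.1 = -1185.3
Secondary income: -280.3
Current account = 837.8 + 1373.4 + (-1185.3) + (-280.3) = 745.6
(Excluded from the current account — financial account: acquisition of a foreign subsidiary by a resident firm (outward FDI) 824.2, borrowing by resident firms from foreign banks 660.6; capital account: capital transfers received from emigrants 168.9.)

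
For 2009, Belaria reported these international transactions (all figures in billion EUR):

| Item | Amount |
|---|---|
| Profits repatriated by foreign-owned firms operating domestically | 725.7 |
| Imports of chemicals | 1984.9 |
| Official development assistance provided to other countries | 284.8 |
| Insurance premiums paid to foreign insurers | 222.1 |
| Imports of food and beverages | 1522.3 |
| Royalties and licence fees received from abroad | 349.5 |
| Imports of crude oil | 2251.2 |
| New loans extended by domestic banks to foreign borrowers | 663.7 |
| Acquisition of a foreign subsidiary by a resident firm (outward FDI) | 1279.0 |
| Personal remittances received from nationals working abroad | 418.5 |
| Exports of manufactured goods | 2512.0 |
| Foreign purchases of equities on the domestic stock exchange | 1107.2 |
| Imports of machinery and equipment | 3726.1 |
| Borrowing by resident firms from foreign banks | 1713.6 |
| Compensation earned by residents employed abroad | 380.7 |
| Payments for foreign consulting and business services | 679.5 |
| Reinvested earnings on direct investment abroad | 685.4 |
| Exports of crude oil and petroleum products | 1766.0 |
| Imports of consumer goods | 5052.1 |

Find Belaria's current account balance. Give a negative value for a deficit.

Goods: -1522.3 - 1984.9 - 3726.1 + 1766.0 + 2512.0 - 2251.2 - 5052.1 = -10258.6
Services: 349.5 - 679.5 - 222.1 = -552.1
Primary income: 685.4 + 380.7 - 725.7 = 340.4
Secondary income: 418.5 - 284.8 = 133.7
Current account = (-10258.6) + (-552.1) + 340.4 + 133.7 = -10336.6
(Excluded from the current account — financial account: new loans extended by domestic banks to foreign borrowers 663.7, acquisition of a foreign subsidiary by a resident firm (outward FDI) 1279.0, foreign purchases of equities on the domestic stock exchange 1107.2, borrowing by resident firms from foreign banks 1713.6.)

-10336.6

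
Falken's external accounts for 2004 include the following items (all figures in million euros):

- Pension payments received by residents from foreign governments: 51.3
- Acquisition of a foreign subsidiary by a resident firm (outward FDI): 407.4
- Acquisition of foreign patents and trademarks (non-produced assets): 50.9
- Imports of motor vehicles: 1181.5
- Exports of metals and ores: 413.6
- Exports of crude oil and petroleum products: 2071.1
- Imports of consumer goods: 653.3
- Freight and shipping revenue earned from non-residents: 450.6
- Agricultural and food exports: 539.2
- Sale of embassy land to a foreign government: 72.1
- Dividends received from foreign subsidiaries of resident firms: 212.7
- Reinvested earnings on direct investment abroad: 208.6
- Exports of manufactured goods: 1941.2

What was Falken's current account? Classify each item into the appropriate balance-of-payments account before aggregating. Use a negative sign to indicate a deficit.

Goods: 539.2 + 1941.2 - 1181.5 + 413.6 + 2071.1 - 653.3 = 3130.3
Services: 450.6
Primary income: 208.6 + 212.7 = 421.3
Secondary income: 51.3
Current account = 3130.3 + 450.6 + 421.3 + 51.3 = 4053.5
(Excluded from the current account — financial account: acquisition of a foreign subsidiary by a resident firm (outward FDI) 407.4; capital account: acquisition of foreign patents and trademarks (non-produced assets) 50.9, sale of embassy land to a foreign government 72.1.)

4053.5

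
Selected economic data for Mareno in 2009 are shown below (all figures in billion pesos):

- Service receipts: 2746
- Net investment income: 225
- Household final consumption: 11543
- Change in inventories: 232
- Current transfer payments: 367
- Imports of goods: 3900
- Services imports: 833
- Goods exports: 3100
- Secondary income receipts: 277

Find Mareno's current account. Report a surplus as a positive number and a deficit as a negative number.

1248

Goods balance = 3100 - 3900 = -800
Services balance = 2746 - 833 = 1913
Trade balance (goods + services) = -800 + 1913 = 1113
Net primary income = 225
Net secondary income = 277 - 367 = -90
Current account = 1113 + 225 + (-90) = 1248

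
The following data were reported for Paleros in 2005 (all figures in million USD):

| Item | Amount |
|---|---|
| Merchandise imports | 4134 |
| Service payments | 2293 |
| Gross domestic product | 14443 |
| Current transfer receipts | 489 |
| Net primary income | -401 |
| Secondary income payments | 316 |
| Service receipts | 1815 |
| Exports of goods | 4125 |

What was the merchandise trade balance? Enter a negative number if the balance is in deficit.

-9

Goods balance = 4125 - 4134 = -9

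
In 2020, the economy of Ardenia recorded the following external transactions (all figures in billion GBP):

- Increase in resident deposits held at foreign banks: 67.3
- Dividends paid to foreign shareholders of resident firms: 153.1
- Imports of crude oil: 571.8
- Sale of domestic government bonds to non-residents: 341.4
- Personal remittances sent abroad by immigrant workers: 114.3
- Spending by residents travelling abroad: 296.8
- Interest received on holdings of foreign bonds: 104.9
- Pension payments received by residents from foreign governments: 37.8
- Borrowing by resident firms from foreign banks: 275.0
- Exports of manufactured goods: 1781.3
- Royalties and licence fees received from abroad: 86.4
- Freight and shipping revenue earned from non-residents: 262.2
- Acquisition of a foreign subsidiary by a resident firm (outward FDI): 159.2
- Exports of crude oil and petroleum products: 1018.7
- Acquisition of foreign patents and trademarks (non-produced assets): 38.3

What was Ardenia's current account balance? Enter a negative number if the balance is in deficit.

Goods: 1781.3 + 1018.7 - 571.8 = 2228.2
Services: -296.8 + 86.4 + 262.2 = 51.8
Primary income: -153.1 + 104.9 = -48.2
Secondary income: 37.8 - 114.3 = -76.5
Current account = 2228.2 + 51.8 + (-48.2) + (-76.5) = 2155.3
(Excluded from the current account — financial account: increase in resident deposits held at foreign banks 67.3, sale of domestic government bonds to non-residents 341.4, borrowing by resident firms from foreign banks 275.0, acquisition of a foreign subsidiary by a resident firm (outward FDI) 159.2; capital account: acquisition of foreign patents and trademarks (non-produced assets) 38.3.)

2155.3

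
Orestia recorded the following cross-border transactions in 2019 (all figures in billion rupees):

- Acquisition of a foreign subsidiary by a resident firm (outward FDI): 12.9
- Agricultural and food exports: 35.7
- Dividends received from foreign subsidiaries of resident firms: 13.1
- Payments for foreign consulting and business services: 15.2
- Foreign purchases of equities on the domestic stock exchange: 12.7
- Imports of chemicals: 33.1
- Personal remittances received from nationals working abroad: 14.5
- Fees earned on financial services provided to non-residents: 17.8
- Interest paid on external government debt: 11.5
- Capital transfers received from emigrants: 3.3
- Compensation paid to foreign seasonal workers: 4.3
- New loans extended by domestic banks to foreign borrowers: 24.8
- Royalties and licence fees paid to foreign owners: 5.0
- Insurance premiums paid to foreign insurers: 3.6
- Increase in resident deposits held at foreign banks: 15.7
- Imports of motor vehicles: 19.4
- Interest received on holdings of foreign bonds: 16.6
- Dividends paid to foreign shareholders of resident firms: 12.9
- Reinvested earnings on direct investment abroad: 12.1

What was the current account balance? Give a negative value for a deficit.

Goods: -19.4 + 35.7 - 33.1 = -16.8
Services: -5.0 + 17.8 - 15.2 - 3.6 = -6.0
Primary income: 12.1 - 11.5 - 12.9 + 13.1 - 4.3 + 16.6 = 13.1
Secondary income: 14.5
Current account = (-16.8) + (-6.0) + 13.1 + 14.5 = 4.8
(Excluded from the current account — financial account: acquisition of a foreign subsidiary by a resident firm (outward FDI) 12.9, foreign purchases of equities on the domestic stock exchange 12.7, new loans extended by domestic banks to foreign borrowers 24.8, increase in resident deposits held at foreign banks 15.7; capital account: capital transfers received from emigrants 3.3.)

4.8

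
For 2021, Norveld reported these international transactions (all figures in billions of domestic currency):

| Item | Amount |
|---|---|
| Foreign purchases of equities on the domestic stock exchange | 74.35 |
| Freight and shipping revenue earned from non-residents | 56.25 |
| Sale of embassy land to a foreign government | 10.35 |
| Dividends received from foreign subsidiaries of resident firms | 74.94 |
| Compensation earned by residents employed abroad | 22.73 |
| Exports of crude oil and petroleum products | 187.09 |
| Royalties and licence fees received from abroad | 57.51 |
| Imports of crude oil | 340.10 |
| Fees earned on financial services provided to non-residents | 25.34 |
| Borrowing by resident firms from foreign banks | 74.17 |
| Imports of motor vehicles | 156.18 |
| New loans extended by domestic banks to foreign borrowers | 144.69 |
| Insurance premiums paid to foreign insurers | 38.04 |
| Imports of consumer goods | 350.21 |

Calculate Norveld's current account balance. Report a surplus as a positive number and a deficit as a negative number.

-460.67

Goods: -156.18 + 187.09 - 350.21 - 340.10 = -659.40
Services: 57.51 - 38.04 + 25.34 + 56.25 = 101.06
Primary income: 22.73 + 74.94 = 97.67
Current account = (-659.40) + 101.06 + 97.67 = -460.67
(Excluded from the current account — financial account: foreign purchases of equities on the domestic stock exchange 74.35, borrowing by resident firms from foreign banks 74.17, new loans extended by domestic banks to foreign borrowers 144.69; capital account: sale of embassy land to a foreign government 10.35.)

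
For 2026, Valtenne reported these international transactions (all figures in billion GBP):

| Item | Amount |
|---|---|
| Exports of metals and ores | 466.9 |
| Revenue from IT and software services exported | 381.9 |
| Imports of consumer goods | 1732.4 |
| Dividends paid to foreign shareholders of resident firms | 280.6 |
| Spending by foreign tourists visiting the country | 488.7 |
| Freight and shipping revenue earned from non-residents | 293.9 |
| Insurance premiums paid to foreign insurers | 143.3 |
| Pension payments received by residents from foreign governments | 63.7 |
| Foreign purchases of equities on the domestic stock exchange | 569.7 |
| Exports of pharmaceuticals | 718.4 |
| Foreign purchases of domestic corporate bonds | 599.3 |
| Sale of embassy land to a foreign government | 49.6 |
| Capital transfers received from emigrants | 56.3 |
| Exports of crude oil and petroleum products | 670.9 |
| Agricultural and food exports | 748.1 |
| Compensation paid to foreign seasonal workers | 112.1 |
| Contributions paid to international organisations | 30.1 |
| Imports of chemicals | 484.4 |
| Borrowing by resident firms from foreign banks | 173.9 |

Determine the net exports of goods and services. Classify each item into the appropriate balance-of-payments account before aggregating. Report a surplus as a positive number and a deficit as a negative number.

1408.7

Goods: 670.9 + 748.1 + 718.4 - 484.4 - 1732.4 + 466.9 = 387.5
Services: 293.9 - 143.3 + 488.7 + 381.9 = 1021.2
Trade balance = 387.5 + 1021.2 = 1408.7
(Excluded from the trade balance — primary income: dividends paid to foreign shareholders of resident firms 280.6, compensation paid to foreign seasonal workers 112.1; secondary income: pension payments received by residents from foreign governments 63.7, contributions paid to international organisations 30.1; financial account: foreign purchases of equities on the domestic stock exchange 569.7, foreign purchases of domestic corporate bonds 599.3, borrowing by resident firms from foreign banks 173.9; capital account: sale of embassy land to a foreign government 49.6, capital transfers received from emigrants 56.3.)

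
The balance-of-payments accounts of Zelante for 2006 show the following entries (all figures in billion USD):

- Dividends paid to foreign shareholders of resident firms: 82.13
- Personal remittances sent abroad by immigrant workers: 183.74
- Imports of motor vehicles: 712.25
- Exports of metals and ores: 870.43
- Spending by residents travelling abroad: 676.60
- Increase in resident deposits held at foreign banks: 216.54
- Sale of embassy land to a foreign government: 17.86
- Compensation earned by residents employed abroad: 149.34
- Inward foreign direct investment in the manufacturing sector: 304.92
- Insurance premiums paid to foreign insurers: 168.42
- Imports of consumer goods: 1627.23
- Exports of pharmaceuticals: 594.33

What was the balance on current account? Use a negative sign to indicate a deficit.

-1836.27

Goods: 594.33 + 870.43 - 712.25 - 1627.23 = -874.72
Services: -168.42 - 676.60 = -845.02
Primary income: 149.34 - 82.13 = 67.21
Secondary income: -183.74
Current account = (-874.72) + (-845.02) + 67.21 + (-183.74) = -1836.27
(Excluded from the current account — financial account: increase in resident deposits held at foreign banks 216.54, inward foreign direct investment in the manufacturing sector 304.92; capital account: sale of embassy land to a foreign government 17.86.)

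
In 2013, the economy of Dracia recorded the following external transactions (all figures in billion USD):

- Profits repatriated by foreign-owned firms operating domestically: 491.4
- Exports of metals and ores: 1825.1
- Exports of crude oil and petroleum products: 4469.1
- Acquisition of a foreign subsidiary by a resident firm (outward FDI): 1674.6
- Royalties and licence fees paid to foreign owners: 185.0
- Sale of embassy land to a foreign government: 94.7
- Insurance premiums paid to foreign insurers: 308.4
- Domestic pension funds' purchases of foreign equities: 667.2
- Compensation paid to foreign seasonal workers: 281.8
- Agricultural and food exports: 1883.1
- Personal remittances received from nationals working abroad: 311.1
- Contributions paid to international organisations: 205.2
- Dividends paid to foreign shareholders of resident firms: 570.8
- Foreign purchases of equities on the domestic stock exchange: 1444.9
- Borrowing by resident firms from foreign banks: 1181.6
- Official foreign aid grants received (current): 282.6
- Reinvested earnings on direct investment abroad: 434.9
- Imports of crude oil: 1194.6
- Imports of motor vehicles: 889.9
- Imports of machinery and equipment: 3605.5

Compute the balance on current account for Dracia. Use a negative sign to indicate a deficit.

Goods: 1883.1 - 1194.6 + 1825.1 - 889.9 + 4469.1 - 3605.5 = 2487.3
Services: -308.4 - 185.0 = -493.4
Primary income: -281.8 - 570.8 - 491.4 + 434.9 = -909.1
Secondary income: -205.2 + 311.1 + 282.6 = 388.5
Current account = 2487.3 + (-493.4) + (-909.1) + 388.5 = 1473.3
(Excluded from the current account — financial account: acquisition of a foreign subsidiary by a resident firm (outward FDI) 1674.6, domestic pension funds' purchases of foreign equities 667.2, foreign purchases of equities on the domestic stock exchange 1444.9, borrowing by resident firms from foreign banks 1181.6; capital account: sale of embassy land to a foreign government 94.7.)

1473.3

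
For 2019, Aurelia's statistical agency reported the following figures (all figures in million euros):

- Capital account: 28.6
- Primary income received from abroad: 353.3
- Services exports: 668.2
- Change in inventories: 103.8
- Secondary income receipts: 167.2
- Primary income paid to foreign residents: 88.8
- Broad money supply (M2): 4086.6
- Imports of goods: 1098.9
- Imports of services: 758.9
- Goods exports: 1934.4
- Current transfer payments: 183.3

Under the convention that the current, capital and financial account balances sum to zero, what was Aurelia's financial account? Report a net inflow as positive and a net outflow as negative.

-1021.8

Goods balance = 1934.4 - 1098.9 = 835.5
Services balance = 668.2 - 758.9 = -90.7
Trade balance (goods + services) = 835.5 + (-90.7) = 744.8
Net primary income = 353.3 - 88.8 = 264.5
Net secondary income = 167.2 - 183.3 = -16.1
Current account = 744.8 + 264.5 + (-16.1) = 993.2
Financial account = -(993.2 + 28.6) = -1021.8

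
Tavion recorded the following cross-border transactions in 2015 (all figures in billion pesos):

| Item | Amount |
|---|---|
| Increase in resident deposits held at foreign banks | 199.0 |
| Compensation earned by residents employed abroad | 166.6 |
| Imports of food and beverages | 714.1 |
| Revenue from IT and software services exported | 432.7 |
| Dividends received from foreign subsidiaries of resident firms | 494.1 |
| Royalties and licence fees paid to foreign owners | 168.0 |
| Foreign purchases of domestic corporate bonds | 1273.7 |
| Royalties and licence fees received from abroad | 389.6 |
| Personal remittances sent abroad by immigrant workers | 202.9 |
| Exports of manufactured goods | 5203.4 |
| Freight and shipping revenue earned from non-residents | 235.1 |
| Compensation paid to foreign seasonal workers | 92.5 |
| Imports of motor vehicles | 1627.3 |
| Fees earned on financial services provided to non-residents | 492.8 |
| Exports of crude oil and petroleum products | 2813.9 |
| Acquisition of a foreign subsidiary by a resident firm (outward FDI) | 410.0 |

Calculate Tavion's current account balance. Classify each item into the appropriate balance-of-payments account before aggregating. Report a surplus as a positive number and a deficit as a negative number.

Goods: 5203.4 + 2813.9 - 714.1 - 1627.3 = 5675.9
Services: 432.7 - 168.0 + 389.6 + 235.1 + 492.8 = 1382.2
Primary income: 166.6 + 494.1 - 92.5 = 568.2
Secondary income: -202.9
Current account = 5675.9 + 1382.2 + 568.2 + (-202.9) = 7423.4
(Excluded from the current account — financial account: increase in resident deposits held at foreign banks 199.0, foreign purchases of domestic corporate bonds 1273.7, acquisition of a foreign subsidiary by a resident firm (outward FDI) 410.0.)

7423.4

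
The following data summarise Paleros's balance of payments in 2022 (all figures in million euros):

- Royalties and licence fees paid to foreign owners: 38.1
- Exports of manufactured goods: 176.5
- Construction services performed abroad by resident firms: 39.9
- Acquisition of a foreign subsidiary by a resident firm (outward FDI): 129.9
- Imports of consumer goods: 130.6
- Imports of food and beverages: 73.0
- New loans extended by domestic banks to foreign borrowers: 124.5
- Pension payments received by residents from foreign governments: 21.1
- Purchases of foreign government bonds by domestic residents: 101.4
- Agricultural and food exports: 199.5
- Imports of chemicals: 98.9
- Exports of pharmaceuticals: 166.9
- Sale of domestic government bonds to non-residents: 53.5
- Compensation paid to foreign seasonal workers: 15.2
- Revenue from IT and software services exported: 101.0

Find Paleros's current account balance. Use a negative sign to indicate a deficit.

Goods: -98.9 - 73.0 + 199.5 - 130.6 + 176.5 + 166.9 = 240.4
Services: 101.0 + 39.9 - 38.1 = 102.8
Primary income: -15.2
Secondary income: 21.1
Current account = 240.4 + 102.8 + (-15.2) + 21.1 = 349.1
(Excluded from the current account — financial account: acquisition of a foreign subsidiary by a resident firm (outward FDI) 129.9, new loans extended by domestic banks to foreign borrowers 124.5, purchases of foreign government bonds by domestic residents 101.4, sale of domestic government bonds to non-residents 53.5.)

349.1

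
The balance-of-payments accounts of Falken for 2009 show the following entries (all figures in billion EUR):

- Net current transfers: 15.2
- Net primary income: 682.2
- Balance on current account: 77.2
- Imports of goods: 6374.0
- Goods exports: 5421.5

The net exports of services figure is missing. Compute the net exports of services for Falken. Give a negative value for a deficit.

Current account = goods balance + services balance + net primary income + net secondary income
Sum of the known components = -255.1
Net exports of services = CA - (known components) = 77.2 - (-255.1) = 332.3

332.3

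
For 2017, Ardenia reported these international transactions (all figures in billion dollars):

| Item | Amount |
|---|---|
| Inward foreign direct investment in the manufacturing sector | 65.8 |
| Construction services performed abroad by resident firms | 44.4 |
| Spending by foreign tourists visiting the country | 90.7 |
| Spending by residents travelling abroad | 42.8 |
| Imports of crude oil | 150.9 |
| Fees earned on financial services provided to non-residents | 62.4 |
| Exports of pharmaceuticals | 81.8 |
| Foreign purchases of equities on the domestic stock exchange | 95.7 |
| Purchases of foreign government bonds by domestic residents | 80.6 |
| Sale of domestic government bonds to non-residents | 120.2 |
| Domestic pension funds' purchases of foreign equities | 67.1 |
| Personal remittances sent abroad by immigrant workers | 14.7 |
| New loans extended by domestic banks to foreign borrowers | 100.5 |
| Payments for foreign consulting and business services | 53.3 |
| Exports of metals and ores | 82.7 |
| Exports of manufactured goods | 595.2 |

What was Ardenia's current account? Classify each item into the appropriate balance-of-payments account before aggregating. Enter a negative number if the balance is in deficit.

Goods: -150.9 + 595.2 + 82.7 + 81.8 = 608.8
Services: -42.8 + 44.4 + 90.7 - 53.3 + 62.4 = 101.4
Secondary income: -14.7
Current account = 608.8 + 101.4 + (-14.7) = 695.5
(Excluded from the current account — financial account: inward foreign direct investment in the manufacturing sector 65.8, foreign purchases of equities on the domestic stock exchange 95.7, purchases of foreign government bonds by domestic residents 80.6, sale of domestic government bonds to non-residents 120.2, domestic pension funds' purchases of foreign equities 67.1, new loans extended by domestic banks to foreign borrowers 100.5.)

695.5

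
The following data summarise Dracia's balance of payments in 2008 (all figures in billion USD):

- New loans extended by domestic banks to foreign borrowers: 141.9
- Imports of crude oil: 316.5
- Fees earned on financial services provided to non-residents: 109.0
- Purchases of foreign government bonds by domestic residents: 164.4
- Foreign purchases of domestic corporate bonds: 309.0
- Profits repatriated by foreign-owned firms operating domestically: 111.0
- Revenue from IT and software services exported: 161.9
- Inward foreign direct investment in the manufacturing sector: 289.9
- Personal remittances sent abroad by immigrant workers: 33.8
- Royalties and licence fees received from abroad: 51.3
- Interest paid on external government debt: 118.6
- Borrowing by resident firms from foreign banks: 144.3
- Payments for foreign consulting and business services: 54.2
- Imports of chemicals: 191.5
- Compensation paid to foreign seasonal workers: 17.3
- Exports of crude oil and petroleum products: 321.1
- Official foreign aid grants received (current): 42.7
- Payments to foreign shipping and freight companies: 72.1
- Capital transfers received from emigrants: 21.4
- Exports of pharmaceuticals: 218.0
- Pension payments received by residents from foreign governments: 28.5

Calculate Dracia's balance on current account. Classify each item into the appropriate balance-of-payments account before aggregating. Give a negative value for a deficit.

Goods: -191.5 - 316.5 + 218.0 + 321.1 = 31.1
Services: 161.9 - 72.1 + 109.0 - 54.2 + 51.3 = 195.9
Primary income: -17.3 - 111.0 - 118.6 = -246.9
Secondary income: 28.5 - 33.8 + 42.7 = 37.4
Current account = 31.1 + 195.9 + (-246.9) + 37.4 = 17.5
(Excluded from the current account — financial account: new loans extended by domestic banks to foreign borrowers 141.9, purchases of foreign government bonds by domestic residents 164.4, foreign purchases of domestic corporate bonds 309.0, inward foreign direct investment in the manufacturing sector 289.9, borrowing by resident firms from foreign banks 144.3; capital account: capital transfers received from emigrants 21.4.)

17.5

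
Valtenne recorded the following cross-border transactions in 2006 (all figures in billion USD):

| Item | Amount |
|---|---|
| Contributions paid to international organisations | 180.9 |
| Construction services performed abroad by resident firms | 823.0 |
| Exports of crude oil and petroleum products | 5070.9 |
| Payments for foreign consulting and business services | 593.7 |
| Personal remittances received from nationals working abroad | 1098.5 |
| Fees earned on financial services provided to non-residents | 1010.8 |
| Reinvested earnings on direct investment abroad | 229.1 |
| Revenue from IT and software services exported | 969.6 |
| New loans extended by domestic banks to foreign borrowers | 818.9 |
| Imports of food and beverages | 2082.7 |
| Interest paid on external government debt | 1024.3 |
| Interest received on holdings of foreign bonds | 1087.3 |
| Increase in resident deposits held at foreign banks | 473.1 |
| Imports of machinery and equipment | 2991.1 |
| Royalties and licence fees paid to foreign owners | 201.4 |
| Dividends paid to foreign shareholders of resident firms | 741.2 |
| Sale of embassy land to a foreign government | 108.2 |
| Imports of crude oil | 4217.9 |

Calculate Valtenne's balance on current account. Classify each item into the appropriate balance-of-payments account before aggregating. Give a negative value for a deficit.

Goods: 5070.9 - 2082.7 - 4217.9 - 2991.1 = -4220.8
Services: 969.6 + 1010.8 - 201.4 - 593.7 + 823.0 = 2008.3
Primary income: 1087.3 - 1024.3 + 229.1 - 741.2 = -449.1
Secondary income: -180.9 + 1098.5 = 917.6
Current account = (-4220.8) + 2008.3 + (-449.1) + 917.6 = -1744.0
(Excluded from the current account — financial account: new loans extended by domestic banks to foreign borrowers 818.9, increase in resident deposits held at foreign banks 473.1; capital account: sale of embassy land to a foreign government 108.2.)

-1744.0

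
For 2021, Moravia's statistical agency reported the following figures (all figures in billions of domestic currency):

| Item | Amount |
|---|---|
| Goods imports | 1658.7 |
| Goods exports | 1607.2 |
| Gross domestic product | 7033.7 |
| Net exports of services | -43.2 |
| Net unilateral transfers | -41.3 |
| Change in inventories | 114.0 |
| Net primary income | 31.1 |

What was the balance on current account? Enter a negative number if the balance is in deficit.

Goods balance = 1607.2 - 1658.7 = -51.5
Services balance = -43.2
Trade balance (goods + services) = -51.5 + (-43.2) = -94.7
Net primary income = 31.1
Net secondary income = -41.3
Current account = -94.7 + 31.1 + (-41.3) = -104.9

-104.9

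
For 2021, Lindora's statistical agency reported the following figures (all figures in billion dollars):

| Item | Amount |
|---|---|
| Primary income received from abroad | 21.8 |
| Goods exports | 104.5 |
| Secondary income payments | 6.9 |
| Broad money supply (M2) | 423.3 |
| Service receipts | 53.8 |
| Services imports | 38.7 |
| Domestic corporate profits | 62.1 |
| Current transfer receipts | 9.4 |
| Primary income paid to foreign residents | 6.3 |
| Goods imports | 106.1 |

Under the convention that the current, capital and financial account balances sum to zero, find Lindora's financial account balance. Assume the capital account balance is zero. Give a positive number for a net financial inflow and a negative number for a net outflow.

Goods balance = 104.5 - 106.1 = -1.6
Services balance = 53.8 - 38.7 = 15.1
Trade balance (goods + services) = -1.6 + 15.1 = 13.5
Net primary income = 21.8 - 6.3 = 15.5
Net secondary income = 9.4 - 6.9 = 2.5
Current account = 13.5 + 15.5 + 2.5 = 31.5
Financial account = -(31.5) = -31.5

-31.5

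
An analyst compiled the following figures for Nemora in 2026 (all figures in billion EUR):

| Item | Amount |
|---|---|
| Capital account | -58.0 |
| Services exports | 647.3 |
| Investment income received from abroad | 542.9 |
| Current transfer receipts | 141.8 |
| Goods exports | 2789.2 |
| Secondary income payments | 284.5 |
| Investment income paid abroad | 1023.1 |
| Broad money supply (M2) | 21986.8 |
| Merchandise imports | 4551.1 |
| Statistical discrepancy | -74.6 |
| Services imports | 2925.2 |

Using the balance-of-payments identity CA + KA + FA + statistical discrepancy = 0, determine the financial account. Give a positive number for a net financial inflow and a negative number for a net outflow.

4795.3

Goods balance = 2789.2 - 4551.1 = -1761.9
Services balance = 647.3 - 2925.2 = -2277.9
Trade balance (goods + services) = -1761.9 + (-2277.9) = -4039.8
Net primary income = 542.9 - 1023.1 = -480.2
Net secondary income = 141.8 - 284.5 = -142.7
Current account = -4039.8 + (-480.2) + (-142.7) = -4662.7
Financial account = -(-4662.7 + (-58.0) + (-74.6)) = 4795.3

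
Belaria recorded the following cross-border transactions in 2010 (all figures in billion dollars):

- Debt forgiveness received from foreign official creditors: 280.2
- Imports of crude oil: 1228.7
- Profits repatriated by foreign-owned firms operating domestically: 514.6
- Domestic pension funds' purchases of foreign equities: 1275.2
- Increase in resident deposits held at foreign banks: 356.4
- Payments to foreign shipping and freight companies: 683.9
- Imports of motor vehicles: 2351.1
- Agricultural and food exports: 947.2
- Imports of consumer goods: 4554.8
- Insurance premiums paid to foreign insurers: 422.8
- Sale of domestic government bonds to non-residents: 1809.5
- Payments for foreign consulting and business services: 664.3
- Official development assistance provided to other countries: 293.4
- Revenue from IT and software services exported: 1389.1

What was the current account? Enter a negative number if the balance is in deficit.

-8377.3

Goods: -1228.7 - 4554.8 - 2351.1 + 947.2 = -7187.4
Services: -683.9 + 1389.1 - 422.8 - 664.3 = -381.9
Primary income: -514.6
Secondary income: -293.4
Current account = (-7187.4) + (-381.9) + (-514.6) + (-293.4) = -8377.3
(Excluded from the current account — capital account: debt forgiveness received from foreign official creditors 280.2; financial account: domestic pension funds' purchases of foreign equities 1275.2, increase in resident deposits held at foreign banks 356.4, sale of domestic government bonds to non-residents 1809.5.)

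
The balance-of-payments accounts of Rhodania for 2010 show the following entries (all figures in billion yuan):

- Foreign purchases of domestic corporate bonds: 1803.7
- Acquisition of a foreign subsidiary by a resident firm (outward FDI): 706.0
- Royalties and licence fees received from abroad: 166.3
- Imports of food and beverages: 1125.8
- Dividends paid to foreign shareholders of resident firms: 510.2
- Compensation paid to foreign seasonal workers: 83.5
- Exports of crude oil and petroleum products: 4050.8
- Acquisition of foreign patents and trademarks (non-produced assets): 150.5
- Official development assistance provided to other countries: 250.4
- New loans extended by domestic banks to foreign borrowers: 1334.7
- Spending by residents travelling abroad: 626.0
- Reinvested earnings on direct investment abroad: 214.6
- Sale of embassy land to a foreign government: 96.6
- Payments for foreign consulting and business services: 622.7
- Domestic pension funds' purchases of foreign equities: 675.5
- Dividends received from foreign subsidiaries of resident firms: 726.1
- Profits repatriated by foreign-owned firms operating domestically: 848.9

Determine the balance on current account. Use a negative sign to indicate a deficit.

1090.3

Goods: 4050.8 - 1125.8 = 2925.0
Services: -626.0 + 166.3 - 622.7 = -1082.4
Primary income: -848.9 - 83.5 - 510.2 + 726.1 + 214.6 = -501.9
Secondary income: -250.4
Current account = 2925.0 + (-1082.4) + (-501.9) + (-250.4) = 1090.3
(Excluded from the current account — financial account: foreign purchases of domestic corporate bonds 1803.7, acquisition of a foreign subsidiary by a resident firm (outward FDI) 706.0, new loans extended by domestic banks to foreign borrowers 1334.7, domestic pension funds' purchases of foreign equities 675.5; capital account: acquisition of foreign patents and trademarks (non-produced assets) 150.5, sale of embassy land to a foreign government 96.6.)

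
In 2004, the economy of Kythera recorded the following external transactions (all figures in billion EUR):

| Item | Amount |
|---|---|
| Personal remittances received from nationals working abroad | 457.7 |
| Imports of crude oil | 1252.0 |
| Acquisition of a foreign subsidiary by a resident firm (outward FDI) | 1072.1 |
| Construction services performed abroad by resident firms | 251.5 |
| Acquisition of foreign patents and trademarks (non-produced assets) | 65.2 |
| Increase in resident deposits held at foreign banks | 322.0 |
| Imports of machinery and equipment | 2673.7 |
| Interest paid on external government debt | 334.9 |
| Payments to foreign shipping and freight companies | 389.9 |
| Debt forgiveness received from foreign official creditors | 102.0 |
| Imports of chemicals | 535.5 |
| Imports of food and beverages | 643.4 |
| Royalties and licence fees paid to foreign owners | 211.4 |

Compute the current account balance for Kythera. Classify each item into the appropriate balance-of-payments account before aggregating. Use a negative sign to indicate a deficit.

-5331.6

Goods: -2673.7 - 1252.0 - 535.5 - 643.4 = -5104.6
Services: 251.5 - 211.4 - 389.9 = -349.8
Primary income: -334.9
Secondary income: 457.7
Current account = (-5104.6) + (-349.8) + (-334.9) + 457.7 = -5331.6
(Excluded from the current account — financial account: acquisition of a foreign subsidiary by a resident firm (outward FDI) 1072.1, increase in resident deposits held at foreign banks 322.0; capital account: acquisition of foreign patents and trademarks (non-produced assets) 65.2, debt forgiveness received from foreign official creditors 102.0.)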